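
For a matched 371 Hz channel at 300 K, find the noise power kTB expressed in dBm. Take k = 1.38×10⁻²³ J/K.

P_n = kTB = 1.38×10⁻²³ × 300 × 3.71×10² = 1.54×10⁻¹⁸ W
In dBm: 10 log₁₀(1.54×10⁻¹⁸ / 10⁻³) = −148.1 dBm

−148.1 dBm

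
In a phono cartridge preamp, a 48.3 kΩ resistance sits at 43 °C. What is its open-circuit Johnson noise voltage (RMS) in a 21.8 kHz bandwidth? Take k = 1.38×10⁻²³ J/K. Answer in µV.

T = 43 °C + 273.15 = 316.15 K
V_n = √(4kTRB)
4kTRB = 4 × 1.38×10⁻²³ × 316.15 × 4.83×10⁴ × 2.18×10⁴ = 1.84×10⁻¹¹ V²
V_n = √(1.84×10⁻¹¹) = 4.29×10⁻⁶ V = 4.29 µV

4.29 µV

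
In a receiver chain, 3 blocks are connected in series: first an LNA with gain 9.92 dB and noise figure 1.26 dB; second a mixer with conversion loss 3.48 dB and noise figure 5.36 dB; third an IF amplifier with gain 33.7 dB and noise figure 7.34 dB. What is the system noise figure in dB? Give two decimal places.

Convert to linear (a loss of L dB is a gain of −L dB): F_i = 10^(NF_i/10), G_i = 10^(G_i,dB/10)
  Stage 1: F_1 = 10^(1.26/10) = 1.337, G_1 = 10^(9.92/10) = 9.817
  Stage 2: F_2 = 10^(5.36/10) = 3.436, G_2 = 10^(−3.48/10) = 0.4487
  Stage 3: F_3 = 10^(7.34/10) = 5.420, G_3 = 10^(33.7/10) = 2344
Friis cascade:
  F = 1.337 + (3.436 − 1)/9.817 + (5.420 − 1)/4.406 = 2.588
NF = 10 log₁₀(2.588) = 4.13 dB

4.13 dB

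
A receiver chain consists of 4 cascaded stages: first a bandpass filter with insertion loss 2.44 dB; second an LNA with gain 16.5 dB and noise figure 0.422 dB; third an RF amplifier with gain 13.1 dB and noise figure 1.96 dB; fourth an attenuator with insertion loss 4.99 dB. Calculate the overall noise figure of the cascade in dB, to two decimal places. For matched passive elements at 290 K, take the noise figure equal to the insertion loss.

Convert to linear (a loss of L dB is a gain of −L dB): F_i = 10^(NF_i/10), G_i = 10^(G_i,dB/10)
  Stage 1: F_1 = 10^(2.44/10) = 1.754, G_1 = 10^(−2.44/10) = 0.5702
  Stage 2: F_2 = 10^(0.422/10) = 1.102, G_2 = 10^(16.5/10) = 44.67
  Stage 3: F_3 = 10^(1.96/10) = 1.570, G_3 = 10^(13.1/10) = 20.42
  Stage 4: F_4 = 10^(4.99/10) = 3.155, G_4 = 10^(−4.99/10) = 0.3170
Friis cascade:
  F = 1.754 + (1.102 − 1)/0.5702 + (1.570 − 1)/25.47 + (3.155 − 1)/520.0 = 1.959
NF = 10 log₁₀(1.959) = 2.92 dB

2.92 dB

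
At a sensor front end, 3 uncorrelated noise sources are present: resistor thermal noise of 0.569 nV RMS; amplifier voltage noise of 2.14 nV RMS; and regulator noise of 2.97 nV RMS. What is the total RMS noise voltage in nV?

Uncorrelated sources add in power (mean-square): V_tot = √(ΣV_i²)
V_tot = √[(5.69×10⁻¹⁰)² + (2.14×10⁻⁹)² + (2.97×10⁻⁹)²] = 3.70×10⁻⁹ V = 3.70 nV

3.70 nV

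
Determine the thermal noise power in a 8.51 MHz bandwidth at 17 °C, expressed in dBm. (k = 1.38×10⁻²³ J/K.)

T = 17 °C + 273.15 = 290.15 K
P_n = kTB = 1.38×10⁻²³ × 290.15 × 8.51×10⁶ = 3.41×10⁻¹⁴ W
In dBm: 10 log₁₀(3.41×10⁻¹⁴ / 10⁻³) = −104.7 dBm

−104.7 dBm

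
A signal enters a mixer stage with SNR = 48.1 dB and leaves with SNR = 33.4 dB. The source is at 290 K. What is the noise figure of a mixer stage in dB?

NF (dB) = SNR_in(dB) − SNR_out(dB) when the source is at T₀
NF = 48.1 − 33.4 = 14.7 dB

14.7 dB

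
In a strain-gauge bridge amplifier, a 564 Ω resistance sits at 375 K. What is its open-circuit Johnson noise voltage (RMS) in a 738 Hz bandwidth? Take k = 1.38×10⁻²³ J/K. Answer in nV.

V_n = √(4kTRB)
4kTRB = 4 × 1.38×10⁻²³ × 375 × 5.64×10² × 7.38×10² = 8.62×10⁻¹⁵ V²
V_n = √(8.62×10⁻¹⁵) = 9.28×10⁻⁸ V = 92.8 nV

92.8 nV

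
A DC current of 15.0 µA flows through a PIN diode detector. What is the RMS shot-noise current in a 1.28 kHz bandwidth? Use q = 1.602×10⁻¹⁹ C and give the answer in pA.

78.4 pA

I_n = √(2qI·B)
2qI·B = 2 × 1.602×10⁻¹⁹ × 1.50×10⁻⁵ × 1.28×10³ = 6.15×10⁻²¹ A²
I_n = √(6.15×10⁻²¹) = 7.84×10⁻¹¹ A = 78.4 pA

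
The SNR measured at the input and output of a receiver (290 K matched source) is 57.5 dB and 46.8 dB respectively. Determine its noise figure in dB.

10.7 dB

NF (dB) = SNR_in(dB) − SNR_out(dB) when the source is at T₀
NF = 57.5 − 46.8 = 10.7 dB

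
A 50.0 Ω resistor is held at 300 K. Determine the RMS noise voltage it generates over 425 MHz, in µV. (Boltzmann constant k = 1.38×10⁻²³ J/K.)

18.8 µV

V_n = √(4kTRB)
4kTRB = 4 × 1.38×10⁻²³ × 300 × 5.00×10¹ × 4.25×10⁸ = 3.52×10⁻¹⁰ V²
V_n = √(3.52×10⁻¹⁰) = 1.88×10⁻⁵ V = 18.8 µV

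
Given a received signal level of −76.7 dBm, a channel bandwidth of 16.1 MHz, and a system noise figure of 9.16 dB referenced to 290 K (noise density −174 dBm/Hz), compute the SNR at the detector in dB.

16.1 dB

Noise floor: N = −174 + 10 log₁₀(B) + NF
10 log₁₀(1.61×10⁷) = 72.07 dB
N = −174 + 72.07 + 9.16 = −92.77 dBm
SNR = P_sig − N = −76.7 − (−92.77) = 16.07 dB → 16.1 dB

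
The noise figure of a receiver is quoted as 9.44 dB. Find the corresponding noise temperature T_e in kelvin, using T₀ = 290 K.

F = 10^(9.44/10) = 8.79023
T_e = (F − 1)·T₀ = (8.79023 − 1) × 290 = 2259 K

2259 K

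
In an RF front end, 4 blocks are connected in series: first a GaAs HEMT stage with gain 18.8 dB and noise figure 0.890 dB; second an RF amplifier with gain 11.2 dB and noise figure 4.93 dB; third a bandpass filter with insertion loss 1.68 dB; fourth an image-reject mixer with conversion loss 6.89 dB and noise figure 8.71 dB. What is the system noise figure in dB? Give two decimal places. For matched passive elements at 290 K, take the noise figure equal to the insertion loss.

1.02 dB

Convert to linear (a loss of L dB is a gain of −L dB): F_i = 10^(NF_i/10), G_i = 10^(G_i,dB/10)
  Stage 1: F_1 = 10^(0.890/10) = 1.227, G_1 = 10^(18.8/10) = 75.86
  Stage 2: F_2 = 10^(4.93/10) = 3.112, G_2 = 10^(11.2/10) = 13.18
  Stage 3: F_3 = 10^(1.68/10) = 1.472, G_3 = 10^(−1.68/10) = 0.6792
  Stage 4: F_4 = 10^(8.71/10) = 7.430, G_4 = 10^(−6.89/10) = 0.2046
Friis cascade:
  F = 1.227 + (3.112 − 1)/75.86 + (1.472 − 1)/1000 + (7.430 − 1)/679.2 = 1.265
NF = 10 log₁₀(1.265) = 1.02 dB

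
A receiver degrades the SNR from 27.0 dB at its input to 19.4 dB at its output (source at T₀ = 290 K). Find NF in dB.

NF (dB) = SNR_in(dB) − SNR_out(dB) when the source is at T₀
NF = 27.0 − 19.4 = 7.6 dB

7.6 dB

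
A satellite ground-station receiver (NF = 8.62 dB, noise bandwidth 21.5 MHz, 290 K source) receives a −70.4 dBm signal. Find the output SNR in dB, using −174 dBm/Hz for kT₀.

21.7 dB

Noise floor: N = −174 + 10 log₁₀(B) + NF
10 log₁₀(2.15×10⁷) = 73.32 dB
N = −174 + 73.32 + 8.62 = −92.06 dBm
SNR = P_sig − N = −70.4 − (−92.06) = 21.66 dB → 21.7 dB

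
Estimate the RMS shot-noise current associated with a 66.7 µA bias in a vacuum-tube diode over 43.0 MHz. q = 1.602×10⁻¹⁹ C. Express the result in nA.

30.3 nA

I_n = √(2qI·B)
2qI·B = 2 × 1.602×10⁻¹⁹ × 6.67×10⁻⁵ × 4.30×10⁷ = 9.19×10⁻¹⁶ A²
I_n = √(9.19×10⁻¹⁶) = 3.03×10⁻⁸ A = 30.3 nA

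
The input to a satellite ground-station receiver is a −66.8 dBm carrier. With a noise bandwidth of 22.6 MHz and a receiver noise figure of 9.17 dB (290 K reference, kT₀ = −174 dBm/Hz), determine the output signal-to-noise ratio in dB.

Noise floor: N = −174 + 10 log₁₀(B) + NF
10 log₁₀(2.26×10⁷) = 73.54 dB
N = −174 + 73.54 + 9.17 = −91.29 dBm
SNR = P_sig − N = −66.8 − (−91.29) = 24.49 dB → 24.5 dB

24.5 dB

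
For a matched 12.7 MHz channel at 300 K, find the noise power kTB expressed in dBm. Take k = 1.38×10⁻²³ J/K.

−102.8 dBm

P_n = kTB = 1.38×10⁻²³ × 300 × 1.27×10⁷ = 5.26×10⁻¹⁴ W
In dBm: 10 log₁₀(5.26×10⁻¹⁴ / 10⁻³) = −102.8 dBm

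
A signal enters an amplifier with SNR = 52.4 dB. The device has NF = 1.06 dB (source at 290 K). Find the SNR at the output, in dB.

51.34 dB

By definition F = SNR_in/SNR_out, so in dB: SNR_out = SNR_in − NF
SNR_out = 52.4 − 1.06 = 51.34 dB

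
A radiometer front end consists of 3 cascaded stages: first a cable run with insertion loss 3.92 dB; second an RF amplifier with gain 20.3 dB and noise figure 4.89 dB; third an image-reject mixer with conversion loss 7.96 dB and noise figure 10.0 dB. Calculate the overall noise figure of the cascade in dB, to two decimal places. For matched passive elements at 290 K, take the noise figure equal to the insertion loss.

Convert to linear (a loss of L dB is a gain of −L dB): F_i = 10^(NF_i/10), G_i = 10^(G_i,dB/10)
  Stage 1: F_1 = 10^(3.92/10) = 2.466, G_1 = 10^(−3.92/10) = 0.4055
  Stage 2: F_2 = 10^(4.89/10) = 3.083, G_2 = 10^(20.3/10) = 107.2
  Stage 3: F_3 = 10^(10.0/10) = 10.00, G_3 = 10^(−7.96/10) = 0.1600
Friis cascade:
  F = 2.466 + (3.083 − 1)/0.4055 + (10.00 − 1)/43.45 = 7.810
NF = 10 log₁₀(7.810) = 8.93 dB

8.93 dB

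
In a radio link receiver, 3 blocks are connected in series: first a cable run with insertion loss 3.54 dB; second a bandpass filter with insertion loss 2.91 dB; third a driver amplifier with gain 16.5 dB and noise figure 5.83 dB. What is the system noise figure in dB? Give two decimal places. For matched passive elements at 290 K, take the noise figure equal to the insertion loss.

12.28 dB

Convert to linear (a loss of L dB is a gain of −L dB): F_i = 10^(NF_i/10), G_i = 10^(G_i,dB/10)
  Stage 1: F_1 = 10^(3.54/10) = 2.259, G_1 = 10^(−3.54/10) = 0.4426
  Stage 2: F_2 = 10^(2.91/10) = 1.954, G_2 = 10^(−2.91/10) = 0.5117
  Stage 3: F_3 = 10^(5.83/10) = 3.828, G_3 = 10^(16.5/10) = 44.67
Friis cascade:
  F = 2.259 + (1.954 − 1)/0.4426 + (3.828 − 1)/0.2265 = 16.90
NF = 10 log₁₀(16.90) = 12.28 dB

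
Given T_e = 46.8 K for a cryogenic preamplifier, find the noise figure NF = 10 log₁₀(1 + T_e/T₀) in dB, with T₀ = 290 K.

F = 1 + T_e/T₀ = 1 + 46.8/290 = 1.16138
NF = 10 log₁₀(1.16138) = 0.650 dB

0.650 dB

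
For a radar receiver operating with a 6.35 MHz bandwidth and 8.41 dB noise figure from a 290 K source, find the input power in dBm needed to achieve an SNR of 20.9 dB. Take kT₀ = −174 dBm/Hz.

−76.7 dBm

Sensitivity = −174 + 10 log₁₀(B) + NF + SNR_min
= −174 + 68.03 + 8.41 + 20.9
= −76.66 dBm → −76.7 dBm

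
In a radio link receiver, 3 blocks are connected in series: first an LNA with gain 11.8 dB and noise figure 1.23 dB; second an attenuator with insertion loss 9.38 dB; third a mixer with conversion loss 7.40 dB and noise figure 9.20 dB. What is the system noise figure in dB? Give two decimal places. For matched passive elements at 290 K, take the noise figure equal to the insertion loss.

Convert to linear (a loss of L dB is a gain of −L dB): F_i = 10^(NF_i/10), G_i = 10^(G_i,dB/10)
  Stage 1: F_1 = 10^(1.23/10) = 1.327, G_1 = 10^(11.8/10) = 15.14
  Stage 2: F_2 = 10^(9.38/10) = 8.670, G_2 = 10^(−9.38/10) = 0.1153
  Stage 3: F_3 = 10^(9.20/10) = 8.318, G_3 = 10^(−7.40/10) = 0.1820
Friis cascade:
  F = 1.327 + (8.670 − 1)/15.14 + (8.318 − 1)/1.746 = 6.026
NF = 10 log₁₀(6.026) = 7.80 dB

7.80 dB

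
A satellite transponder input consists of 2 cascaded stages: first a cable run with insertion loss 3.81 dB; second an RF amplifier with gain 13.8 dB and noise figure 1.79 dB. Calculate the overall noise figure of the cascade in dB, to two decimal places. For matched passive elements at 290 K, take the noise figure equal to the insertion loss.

5.60 dB

Convert to linear (a loss of L dB is a gain of −L dB): F_i = 10^(NF_i/10), G_i = 10^(G_i,dB/10)
  Stage 1: F_1 = 10^(3.81/10) = 2.404, G_1 = 10^(−3.81/10) = 0.4159
  Stage 2: F_2 = 10^(1.79/10) = 1.510, G_2 = 10^(13.8/10) = 23.99
Friis cascade:
  F = 2.404 + (1.510 − 1)/0.4159 = 3.631
NF = 10 log₁₀(3.631) = 5.60 dB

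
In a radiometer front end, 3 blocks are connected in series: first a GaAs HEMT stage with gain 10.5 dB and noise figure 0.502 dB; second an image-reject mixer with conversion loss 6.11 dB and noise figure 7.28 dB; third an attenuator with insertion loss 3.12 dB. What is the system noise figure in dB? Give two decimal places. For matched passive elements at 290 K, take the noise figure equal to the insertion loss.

Convert to linear (a loss of L dB is a gain of −L dB): F_i = 10^(NF_i/10), G_i = 10^(G_i,dB/10)
  Stage 1: F_1 = 10^(0.502/10) = 1.123, G_1 = 10^(10.5/10) = 11.22
  Stage 2: F_2 = 10^(7.28/10) = 5.346, G_2 = 10^(−6.11/10) = 0.2449
  Stage 3: F_3 = 10^(3.12/10) = 2.051, G_3 = 10^(−3.12/10) = 0.4875
Friis cascade:
  F = 1.123 + (5.346 − 1)/11.22 + (2.051 − 1)/2.748 = 1.892
NF = 10 log₁₀(1.892) = 2.77 dB

2.77 dB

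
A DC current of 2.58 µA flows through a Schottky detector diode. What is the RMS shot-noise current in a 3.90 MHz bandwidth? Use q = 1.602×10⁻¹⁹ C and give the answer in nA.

1.80 nA

I_n = √(2qI·B)
2qI·B = 2 × 1.602×10⁻¹⁹ × 2.58×10⁻⁶ × 3.90×10⁶ = 3.22×10⁻¹⁸ A²
I_n = √(3.22×10⁻¹⁸) = 1.80×10⁻⁹ A = 1.80 nA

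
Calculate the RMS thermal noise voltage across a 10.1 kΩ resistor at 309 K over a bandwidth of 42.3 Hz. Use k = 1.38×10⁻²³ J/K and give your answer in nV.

V_n = √(4kTRB)
4kTRB = 4 × 1.38×10⁻²³ × 309 × 1.01×10⁴ × 4.23×10¹ = 7.29×10⁻¹⁵ V²
V_n = √(7.29×10⁻¹⁵) = 8.54×10⁻⁸ V = 85.4 nV

85.4 nV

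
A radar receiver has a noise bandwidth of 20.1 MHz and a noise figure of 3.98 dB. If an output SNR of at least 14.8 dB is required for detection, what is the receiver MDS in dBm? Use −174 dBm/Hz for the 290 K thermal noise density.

Sensitivity = −174 + 10 log₁₀(B) + NF + SNR_min
= −174 + 73.03 + 3.98 + 14.8
= −82.19 dBm → −82.2 dBm

−82.2 dBm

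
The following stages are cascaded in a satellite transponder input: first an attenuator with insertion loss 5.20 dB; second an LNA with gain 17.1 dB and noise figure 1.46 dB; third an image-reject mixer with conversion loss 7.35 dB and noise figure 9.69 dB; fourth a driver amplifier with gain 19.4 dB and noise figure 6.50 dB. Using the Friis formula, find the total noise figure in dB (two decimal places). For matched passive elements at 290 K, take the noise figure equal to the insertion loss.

Convert to linear (a loss of L dB is a gain of −L dB): F_i = 10^(NF_i/10), G_i = 10^(G_i,dB/10)
  Stage 1: F_1 = 10^(5.20/10) = 3.311, G_1 = 10^(−5.20/10) = 0.3020
  Stage 2: F_2 = 10^(1.46/10) = 1.400, G_2 = 10^(17.1/10) = 51.29
  Stage 3: F_3 = 10^(9.69/10) = 9.311, G_3 = 10^(−7.35/10) = 0.1841
  Stage 4: F_4 = 10^(6.50/10) = 4.467, G_4 = 10^(19.4/10) = 87.10
Friis cascade:
  F = 3.311 + (1.400 − 1)/0.3020 + (9.311 − 1)/15.49 + (4.467 − 1)/2.851 = 6.387
NF = 10 log₁₀(6.387) = 8.05 dB

8.05 dB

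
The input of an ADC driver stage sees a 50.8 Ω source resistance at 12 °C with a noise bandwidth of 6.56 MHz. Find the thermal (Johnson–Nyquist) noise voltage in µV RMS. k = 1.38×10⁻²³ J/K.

2.29 µV

T = 12 °C + 273.15 = 285.15 K
V_n = √(4kTRB)
4kTRB = 4 × 1.38×10⁻²³ × 285.15 × 5.08×10¹ × 6.56×10⁶ = 5.25×10⁻¹² V²
V_n = √(5.25×10⁻¹²) = 2.29×10⁻⁶ V = 2.29 µV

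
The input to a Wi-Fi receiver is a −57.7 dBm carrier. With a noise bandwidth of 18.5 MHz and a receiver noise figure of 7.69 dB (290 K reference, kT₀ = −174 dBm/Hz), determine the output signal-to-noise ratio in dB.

35.9 dB

Noise floor: N = −174 + 10 log₁₀(B) + NF
10 log₁₀(1.85×10⁷) = 72.67 dB
N = −174 + 72.67 + 7.69 = −93.64 dBm
SNR = P_sig − N = −57.7 − (−93.64) = 35.94 dB → 35.9 dB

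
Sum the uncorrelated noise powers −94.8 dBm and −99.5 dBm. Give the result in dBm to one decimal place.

Convert to linear, add, convert back:
P₁ = 3.31×10⁻¹³ W, P₂ = 1.12×10⁻¹³ W
P_tot = 4.43×10⁻¹³ W → 10 log₁₀(P_tot / 10⁻³) = −93.5 dBm

−93.5 dBm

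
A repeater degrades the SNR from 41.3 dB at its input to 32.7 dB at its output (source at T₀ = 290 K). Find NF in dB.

8.6 dB

NF (dB) = SNR_in(dB) − SNR_out(dB) when the source is at T₀
NF = 41.3 − 32.7 = 8.6 dB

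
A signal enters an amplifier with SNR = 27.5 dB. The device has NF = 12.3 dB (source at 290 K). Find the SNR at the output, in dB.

By definition F = SNR_in/SNR_out, so in dB: SNR_out = SNR_in − NF
SNR_out = 27.5 − 12.3 = 15.2 dB

15.2 dB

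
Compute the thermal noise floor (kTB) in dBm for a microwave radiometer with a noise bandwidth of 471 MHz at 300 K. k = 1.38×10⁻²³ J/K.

P_n = kTB = 1.38×10⁻²³ × 300 × 4.71×10⁸ = 1.95×10⁻¹² W
In dBm: 10 log₁₀(1.95×10⁻¹² / 10⁻³) = −87.1 dBm

−87.1 dBm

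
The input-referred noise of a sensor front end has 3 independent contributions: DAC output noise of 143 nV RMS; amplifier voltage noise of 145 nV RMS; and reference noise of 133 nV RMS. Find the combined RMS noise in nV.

243 nV

Uncorrelated sources add in power (mean-square): V_tot = √(ΣV_i²)
V_tot = √[(1.43×10⁻⁷)² + (1.45×10⁻⁷)² + (1.33×10⁻⁷)²] = 2.43×10⁻⁷ V = 243 nV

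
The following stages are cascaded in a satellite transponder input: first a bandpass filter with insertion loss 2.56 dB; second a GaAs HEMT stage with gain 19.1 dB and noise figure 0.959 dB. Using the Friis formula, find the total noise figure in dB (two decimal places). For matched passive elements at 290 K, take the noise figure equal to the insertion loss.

3.52 dB

Convert to linear (a loss of L dB is a gain of −L dB): F_i = 10^(NF_i/10), G_i = 10^(G_i,dB/10)
  Stage 1: F_1 = 10^(2.56/10) = 1.803, G_1 = 10^(−2.56/10) = 0.5546
  Stage 2: F_2 = 10^(0.959/10) = 1.247, G_2 = 10^(19.1/10) = 81.28
Friis cascade:
  F = 1.803 + (1.247 − 1)/0.5546 = 2.249
NF = 10 log₁₀(2.249) = 3.52 dB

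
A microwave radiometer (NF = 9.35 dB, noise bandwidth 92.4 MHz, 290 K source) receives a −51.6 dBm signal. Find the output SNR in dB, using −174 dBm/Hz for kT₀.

33.4 dB

Noise floor: N = −174 + 10 log₁₀(B) + NF
10 log₁₀(9.24×10⁷) = 79.66 dB
N = −174 + 79.66 + 9.35 = −84.99 dBm
SNR = P_sig − N = −51.6 − (−84.99) = 33.39 dB → 33.4 dB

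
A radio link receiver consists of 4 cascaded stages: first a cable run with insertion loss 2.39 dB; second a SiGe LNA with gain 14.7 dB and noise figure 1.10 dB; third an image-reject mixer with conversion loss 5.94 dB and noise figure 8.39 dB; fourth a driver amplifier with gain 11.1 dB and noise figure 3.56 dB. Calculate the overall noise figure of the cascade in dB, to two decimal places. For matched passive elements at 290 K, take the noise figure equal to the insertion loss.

4.58 dB

Convert to linear (a loss of L dB is a gain of −L dB): F_i = 10^(NF_i/10), G_i = 10^(G_i,dB/10)
  Stage 1: F_1 = 10^(2.39/10) = 1.734, G_1 = 10^(−2.39/10) = 0.5768
  Stage 2: F_2 = 10^(1.10/10) = 1.288, G_2 = 10^(14.7/10) = 29.51
  Stage 3: F_3 = 10^(8.39/10) = 6.902, G_3 = 10^(−5.94/10) = 0.2547
  Stage 4: F_4 = 10^(3.56/10) = 2.270, G_4 = 10^(11.1/10) = 12.88
Friis cascade:
  F = 1.734 + (1.288 − 1)/0.5768 + (6.902 − 1)/17.02 + (2.270 − 1)/4.335 = 2.873
NF = 10 log₁₀(2.873) = 4.58 dB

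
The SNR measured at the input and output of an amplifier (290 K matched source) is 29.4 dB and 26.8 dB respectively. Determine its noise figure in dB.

NF (dB) = SNR_in(dB) − SNR_out(dB) when the source is at T₀
NF = 29.4 − 26.8 = 2.6 dB

2.6 dB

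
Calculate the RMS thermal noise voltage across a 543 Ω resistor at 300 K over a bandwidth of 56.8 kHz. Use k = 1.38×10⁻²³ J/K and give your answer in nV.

715 nV

V_n = √(4kTRB)
4kTRB = 4 × 1.38×10⁻²³ × 300 × 5.43×10² × 5.68×10⁴ = 5.11×10⁻¹³ V²
V_n = √(5.11×10⁻¹³) = 7.15×10⁻⁷ V = 715 nV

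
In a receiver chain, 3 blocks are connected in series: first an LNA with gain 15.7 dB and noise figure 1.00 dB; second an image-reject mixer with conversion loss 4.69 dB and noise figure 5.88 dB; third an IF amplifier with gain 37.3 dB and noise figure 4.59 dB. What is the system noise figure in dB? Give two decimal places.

1.72 dB

Convert to linear (a loss of L dB is a gain of −L dB): F_i = 10^(NF_i/10), G_i = 10^(G_i,dB/10)
  Stage 1: F_1 = 10^(1.00/10) = 1.259, G_1 = 10^(15.7/10) = 37.15
  Stage 2: F_2 = 10^(5.88/10) = 3.873, G_2 = 10^(−4.69/10) = 0.3396
  Stage 3: F_3 = 10^(4.59/10) = 2.877, G_3 = 10^(37.3/10) = 5370
Friis cascade:
  F = 1.259 + (3.873 − 1)/37.15 + (2.877 − 1)/12.62 = 1.485
NF = 10 log₁₀(1.485) = 1.72 dB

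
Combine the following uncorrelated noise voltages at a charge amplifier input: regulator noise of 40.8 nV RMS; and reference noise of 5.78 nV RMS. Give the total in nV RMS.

41.2 nV

Uncorrelated sources add in power (mean-square): V_tot = √(ΣV_i²)
V_tot = √[(4.08×10⁻⁸)² + (5.78×10⁻⁹)²] = 4.12×10⁻⁸ V = 41.2 nV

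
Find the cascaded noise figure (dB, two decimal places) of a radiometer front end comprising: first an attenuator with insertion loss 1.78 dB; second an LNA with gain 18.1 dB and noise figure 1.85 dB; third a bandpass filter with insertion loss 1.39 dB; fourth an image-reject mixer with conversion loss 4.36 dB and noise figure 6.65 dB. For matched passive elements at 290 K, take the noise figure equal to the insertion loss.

3.86 dB

Convert to linear (a loss of L dB is a gain of −L dB): F_i = 10^(NF_i/10), G_i = 10^(G_i,dB/10)
  Stage 1: F_1 = 10^(1.78/10) = 1.507, G_1 = 10^(−1.78/10) = 0.6637
  Stage 2: F_2 = 10^(1.85/10) = 1.531, G_2 = 10^(18.1/10) = 64.57
  Stage 3: F_3 = 10^(1.39/10) = 1.377, G_3 = 10^(−1.39/10) = 0.7261
  Stage 4: F_4 = 10^(6.65/10) = 4.624, G_4 = 10^(−4.36/10) = 0.3664
Friis cascade:
  F = 1.507 + (1.531 − 1)/0.6637 + (1.377 − 1)/42.85 + (4.624 − 1)/31.12 = 2.432
NF = 10 log₁₀(2.432) = 3.86 dB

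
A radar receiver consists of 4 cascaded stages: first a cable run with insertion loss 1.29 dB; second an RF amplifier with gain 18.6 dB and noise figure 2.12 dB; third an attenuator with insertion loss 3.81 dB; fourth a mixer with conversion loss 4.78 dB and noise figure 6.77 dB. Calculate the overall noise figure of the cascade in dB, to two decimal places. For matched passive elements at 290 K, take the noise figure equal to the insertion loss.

Convert to linear (a loss of L dB is a gain of −L dB): F_i = 10^(NF_i/10), G_i = 10^(G_i,dB/10)
  Stage 1: F_1 = 10^(1.29/10) = 1.346, G_1 = 10^(−1.29/10) = 0.7430
  Stage 2: F_2 = 10^(2.12/10) = 1.629, G_2 = 10^(18.6/10) = 72.44
  Stage 3: F_3 = 10^(3.81/10) = 2.404, G_3 = 10^(−3.81/10) = 0.4159
  Stage 4: F_4 = 10^(6.77/10) = 4.753, G_4 = 10^(−4.78/10) = 0.3327
Friis cascade:
  F = 1.346 + (1.629 − 1)/0.7430 + (2.404 − 1)/53.83 + (4.753 − 1)/22.39 = 2.387
NF = 10 log₁₀(2.387) = 3.78 dB

3.78 dB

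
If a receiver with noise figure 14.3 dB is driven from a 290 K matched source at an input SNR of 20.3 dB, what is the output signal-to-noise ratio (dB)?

6.0 dB

By definition F = SNR_in/SNR_out, so in dB: SNR_out = SNR_in − NF
SNR_out = 20.3 − 14.3 = 6.0 dB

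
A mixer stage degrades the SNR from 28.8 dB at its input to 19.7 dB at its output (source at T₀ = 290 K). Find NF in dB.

9.1 dB

NF (dB) = SNR_in(dB) − SNR_out(dB) when the source is at T₀
NF = 28.8 − 19.7 = 9.1 dB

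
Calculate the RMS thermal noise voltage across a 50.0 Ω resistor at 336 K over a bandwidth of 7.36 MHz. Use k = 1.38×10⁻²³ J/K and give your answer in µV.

V_n = √(4kTRB)
4kTRB = 4 × 1.38×10⁻²³ × 336 × 5.00×10¹ × 7.36×10⁶ = 6.83×10⁻¹² V²
V_n = √(6.83×10⁻¹²) = 2.61×10⁻⁶ V = 2.61 µV

2.61 µV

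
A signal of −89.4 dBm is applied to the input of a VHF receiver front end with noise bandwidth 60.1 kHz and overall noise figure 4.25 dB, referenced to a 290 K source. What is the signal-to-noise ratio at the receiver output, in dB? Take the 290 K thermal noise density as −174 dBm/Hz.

Noise floor: N = −174 + 10 log₁₀(B) + NF
10 log₁₀(6.01×10⁴) = 47.79 dB
N = −174 + 47.79 + 4.25 = −121.96 dBm
SNR = P_sig − N = −89.4 − (−121.96) = 32.56 dB → 32.6 dB

32.6 dB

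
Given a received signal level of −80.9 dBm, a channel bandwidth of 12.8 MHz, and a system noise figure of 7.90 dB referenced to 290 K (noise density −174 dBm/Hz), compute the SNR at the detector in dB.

Noise floor: N = −174 + 10 log₁₀(B) + NF
10 log₁₀(1.28×10⁷) = 71.07 dB
N = −174 + 71.07 + 7.90 = −95.03 dBm
SNR = P_sig − N = −80.9 − (−95.03) = 14.13 dB → 14.1 dB

14.1 dB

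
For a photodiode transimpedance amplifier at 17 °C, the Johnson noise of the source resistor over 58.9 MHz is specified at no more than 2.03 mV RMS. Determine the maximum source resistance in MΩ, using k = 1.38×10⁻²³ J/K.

T = 17 °C + 273.15 = 290.15 K
Johnson–Nyquist: V_n = √(4kTRB) ⇒ R = V_n² / (4kTB)
4kTB = 4 × 1.38×10⁻²³ × 290.15 × 5.89×10⁷ = 9.43×10⁻¹³
R = (2.03×10⁻³)² / 9.43×10⁻¹³ = 4.37×10⁶ Ω = 4.37 MΩ

4.37 MΩ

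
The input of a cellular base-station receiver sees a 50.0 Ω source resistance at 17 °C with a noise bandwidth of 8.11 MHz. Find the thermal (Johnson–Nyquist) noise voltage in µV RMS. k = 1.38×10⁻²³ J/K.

2.55 µV

T = 17 °C + 273.15 = 290.15 K
V_n = √(4kTRB)
4kTRB = 4 × 1.38×10⁻²³ × 290.15 × 5.00×10¹ × 8.11×10⁶ = 6.49×10⁻¹² V²
V_n = √(6.49×10⁻¹²) = 2.55×10⁻⁶ V = 2.55 µV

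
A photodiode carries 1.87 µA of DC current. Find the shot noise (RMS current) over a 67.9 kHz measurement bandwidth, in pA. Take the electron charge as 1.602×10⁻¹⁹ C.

I_n = √(2qI·B)
2qI·B = 2 × 1.602×10⁻¹⁹ × 1.87×10⁻⁶ × 6.79×10⁴ = 4.07×10⁻²⁰ A²
I_n = √(4.07×10⁻²⁰) = 2.02×10⁻¹⁰ A = 202 pA

202 pA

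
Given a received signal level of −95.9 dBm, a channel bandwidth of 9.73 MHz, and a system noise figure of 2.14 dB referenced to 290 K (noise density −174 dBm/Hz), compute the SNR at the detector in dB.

Noise floor: N = −174 + 10 log₁₀(B) + NF
10 log₁₀(9.73×10⁶) = 69.88 dB
N = −174 + 69.88 + 2.14 = −101.98 dBm
SNR = P_sig − N = −95.9 − (−101.98) = 6.08 dB → 6.1 dB

6.1 dB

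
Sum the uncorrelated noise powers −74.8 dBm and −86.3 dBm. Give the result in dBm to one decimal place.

Convert to linear, add, convert back:
P₁ = 3.31×10⁻¹¹ W, P₂ = 2.34×10⁻¹² W
P_tot = 3.55×10⁻¹¹ W → 10 log₁₀(P_tot / 10⁻³) = −74.5 dBm

−74.5 dBm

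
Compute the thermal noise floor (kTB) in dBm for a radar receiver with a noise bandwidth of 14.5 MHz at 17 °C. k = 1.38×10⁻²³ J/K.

−102.4 dBm

T = 17 °C + 273.15 = 290.15 K
P_n = kTB = 1.38×10⁻²³ × 290.15 × 1.45×10⁷ = 5.81×10⁻¹⁴ W
In dBm: 10 log₁₀(5.81×10⁻¹⁴ / 10⁻³) = −102.4 dBm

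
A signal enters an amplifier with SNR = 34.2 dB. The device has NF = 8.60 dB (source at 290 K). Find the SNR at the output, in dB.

By definition F = SNR_in/SNR_out, so in dB: SNR_out = SNR_in − NF
SNR_out = 34.2 − 8.60 = 25.60 dB

25.60 dB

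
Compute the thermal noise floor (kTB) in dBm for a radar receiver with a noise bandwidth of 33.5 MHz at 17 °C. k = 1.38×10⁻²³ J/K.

T = 17 °C + 273.15 = 290.15 K
P_n = kTB = 1.38×10⁻²³ × 290.15 × 3.35×10⁷ = 1.34×10⁻¹³ W
In dBm: 10 log₁₀(1.34×10⁻¹³ / 10⁻³) = −98.7 dBm

−98.7 dBm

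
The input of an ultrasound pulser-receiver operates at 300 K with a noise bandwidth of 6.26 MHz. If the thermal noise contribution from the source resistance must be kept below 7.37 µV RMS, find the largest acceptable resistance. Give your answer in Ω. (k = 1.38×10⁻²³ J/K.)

Johnson–Nyquist: V_n = √(4kTRB) ⇒ R = V_n² / (4kTB)
4kTB = 4 × 1.38×10⁻²³ × 300 × 6.26×10⁶ = 1.04×10⁻¹³
R = (7.37×10⁻⁶)² / 1.04×10⁻¹³ = 5.24×10² Ω = 524 Ω

524 Ω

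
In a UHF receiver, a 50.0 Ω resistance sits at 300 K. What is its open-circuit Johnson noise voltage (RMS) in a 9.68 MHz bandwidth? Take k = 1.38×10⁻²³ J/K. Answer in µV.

2.83 µV

V_n = √(4kTRB)
4kTRB = 4 × 1.38×10⁻²³ × 300 × 5.00×10¹ × 9.68×10⁶ = 8.02×10⁻¹² V²
V_n = √(8.02×10⁻¹²) = 2.83×10⁻⁶ V = 2.83 µV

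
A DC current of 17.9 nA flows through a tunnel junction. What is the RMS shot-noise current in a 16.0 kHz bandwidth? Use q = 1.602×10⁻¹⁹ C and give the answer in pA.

I_n = √(2qI·B)
2qI·B = 2 × 1.602×10⁻¹⁹ × 1.79×10⁻⁸ × 1.60×10⁴ = 9.18×10⁻²³ A²
I_n = √(9.18×10⁻²³) = 9.58×10⁻¹² A = 9.58 pA

9.58 pA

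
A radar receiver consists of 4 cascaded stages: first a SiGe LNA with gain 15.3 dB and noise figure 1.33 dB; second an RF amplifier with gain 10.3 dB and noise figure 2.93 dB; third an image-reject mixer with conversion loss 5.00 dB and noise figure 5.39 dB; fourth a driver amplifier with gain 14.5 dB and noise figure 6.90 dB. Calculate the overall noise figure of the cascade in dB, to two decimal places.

Convert to linear (a loss of L dB is a gain of −L dB): F_i = 10^(NF_i/10), G_i = 10^(G_i,dB/10)
  Stage 1: F_1 = 10^(1.33/10) = 1.358, G_1 = 10^(15.3/10) = 33.88
  Stage 2: F_2 = 10^(2.93/10) = 1.963, G_2 = 10^(10.3/10) = 10.72
  Stage 3: F_3 = 10^(5.39/10) = 3.459, G_3 = 10^(−5.00/10) = 0.3162
  Stage 4: F_4 = 10^(6.90/10) = 4.898, G_4 = 10^(14.5/10) = 28.18
Friis cascade:
  F = 1.358 + (1.963 − 1)/33.88 + (3.459 − 1)/363.1 + (4.898 − 1)/114.8 = 1.427
NF = 10 log₁₀(1.427) = 1.55 dB

1.55 dB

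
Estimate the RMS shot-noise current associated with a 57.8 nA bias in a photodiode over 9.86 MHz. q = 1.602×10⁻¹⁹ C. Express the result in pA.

I_n = √(2qI·B)
2qI·B = 2 × 1.602×10⁻¹⁹ × 5.78×10⁻⁸ × 9.86×10⁶ = 1.83×10⁻¹⁹ A²
I_n = √(1.83×10⁻¹⁹) = 4.27×10⁻¹⁰ A = 427 pA

427 pA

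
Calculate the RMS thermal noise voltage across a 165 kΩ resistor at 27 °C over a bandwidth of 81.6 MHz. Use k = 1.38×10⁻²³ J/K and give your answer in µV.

472 µV

T = 27 °C + 273.15 = 300.15 K
V_n = √(4kTRB)
4kTRB = 4 × 1.38×10⁻²³ × 300.15 × 1.65×10⁵ × 8.16×10⁷ = 2.23×10⁻⁷ V²
V_n = √(2.23×10⁻⁷) = 4.72×10⁻⁴ V = 472 µV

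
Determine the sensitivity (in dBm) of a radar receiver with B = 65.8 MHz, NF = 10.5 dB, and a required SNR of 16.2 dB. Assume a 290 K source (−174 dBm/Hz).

−69.1 dBm

Sensitivity = −174 + 10 log₁₀(B) + NF + SNR_min
= −174 + 78.18 + 10.5 + 16.2
= −69.12 dBm → −69.1 dBm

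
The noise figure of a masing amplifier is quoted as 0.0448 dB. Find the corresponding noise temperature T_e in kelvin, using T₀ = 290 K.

F = 10^(0.0448/10) = 1.01037
T_e = (F − 1)·T₀ = (1.01037 − 1) × 290 = 3.01 K

3.01 K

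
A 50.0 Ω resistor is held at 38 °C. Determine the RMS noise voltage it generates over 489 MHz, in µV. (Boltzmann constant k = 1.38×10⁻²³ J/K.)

T = 38 °C + 273.15 = 311.15 K
V_n = √(4kTRB)
4kTRB = 4 × 1.38×10⁻²³ × 311.15 × 5.00×10¹ × 4.89×10⁸ = 4.20×10⁻¹⁰ V²
V_n = √(4.20×10⁻¹⁰) = 2.05×10⁻⁵ V = 20.5 µV

20.5 µV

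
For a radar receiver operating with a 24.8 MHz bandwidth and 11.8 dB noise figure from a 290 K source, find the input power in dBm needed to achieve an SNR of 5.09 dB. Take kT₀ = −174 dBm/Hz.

Sensitivity = −174 + 10 log₁₀(B) + NF + SNR_min
= −174 + 73.94 + 11.8 + 5.09
= −83.17 dBm → −83.2 dBm

−83.2 dBm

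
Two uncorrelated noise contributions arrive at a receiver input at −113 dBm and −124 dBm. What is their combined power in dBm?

Convert to linear, add, convert back:
P₁ = 5.01×10⁻¹⁵ W, P₂ = 3.98×10⁻¹⁶ W
P_tot = 5.41×10⁻¹⁵ W → 10 log₁₀(P_tot / 10⁻³) = −112.7 dBm

−112.7 dBm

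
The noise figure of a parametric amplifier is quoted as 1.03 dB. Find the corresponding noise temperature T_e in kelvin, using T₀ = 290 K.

77.6 K

F = 10^(1.03/10) = 1.26765
T_e = (F − 1)·T₀ = (1.26765 − 1) × 290 = 77.6 K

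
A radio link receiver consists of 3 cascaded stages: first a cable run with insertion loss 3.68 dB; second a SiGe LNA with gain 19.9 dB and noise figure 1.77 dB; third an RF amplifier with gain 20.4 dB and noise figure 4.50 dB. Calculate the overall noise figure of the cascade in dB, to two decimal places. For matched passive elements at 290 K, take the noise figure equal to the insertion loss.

5.50 dB

Convert to linear (a loss of L dB is a gain of −L dB): F_i = 10^(NF_i/10), G_i = 10^(G_i,dB/10)
  Stage 1: F_1 = 10^(3.68/10) = 2.333, G_1 = 10^(−3.68/10) = 0.4285
  Stage 2: F_2 = 10^(1.77/10) = 1.503, G_2 = 10^(19.9/10) = 97.72
  Stage 3: F_3 = 10^(4.50/10) = 2.818, G_3 = 10^(20.4/10) = 109.6
Friis cascade:
  F = 2.333 + (1.503 − 1)/0.4285 + (2.818 − 1)/41.88 = 3.551
NF = 10 log₁₀(3.551) = 5.50 dB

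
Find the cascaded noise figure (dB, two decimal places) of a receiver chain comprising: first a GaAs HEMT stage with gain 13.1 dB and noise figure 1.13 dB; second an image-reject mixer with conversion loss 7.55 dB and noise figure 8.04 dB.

Convert to linear (a loss of L dB is a gain of −L dB): F_i = 10^(NF_i/10), G_i = 10^(G_i,dB/10)
  Stage 1: F_1 = 10^(1.13/10) = 1.297, G_1 = 10^(13.1/10) = 20.42
  Stage 2: F_2 = 10^(8.04/10) = 6.368, G_2 = 10^(−7.55/10) = 0.1758
Friis cascade:
  F = 1.297 + (6.368 − 1)/20.42 = 1.560
NF = 10 log₁₀(1.560) = 1.93 dB

1.93 dB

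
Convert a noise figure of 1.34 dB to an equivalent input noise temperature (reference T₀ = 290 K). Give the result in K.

F = 10^(1.34/10) = 1.36144
T_e = (F − 1)·T₀ = (1.36144 − 1) × 290 = 105 K

105 K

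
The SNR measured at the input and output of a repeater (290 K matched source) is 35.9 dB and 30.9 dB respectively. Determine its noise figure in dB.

5.0 dB

NF (dB) = SNR_in(dB) − SNR_out(dB) when the source is at T₀
NF = 35.9 − 30.9 = 5.0 dB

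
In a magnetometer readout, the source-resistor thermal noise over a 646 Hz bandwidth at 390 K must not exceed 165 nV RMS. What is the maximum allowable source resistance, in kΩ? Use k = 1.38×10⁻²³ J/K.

Johnson–Nyquist: V_n = √(4kTRB) ⇒ R = V_n² / (4kTB)
4kTB = 4 × 1.38×10⁻²³ × 390 × 6.46×10² = 1.39×10⁻¹⁷
R = (1.65×10⁻⁷)² / 1.39×10⁻¹⁷ = 1.96×10³ Ω = 1.96 kΩ

1.96 kΩ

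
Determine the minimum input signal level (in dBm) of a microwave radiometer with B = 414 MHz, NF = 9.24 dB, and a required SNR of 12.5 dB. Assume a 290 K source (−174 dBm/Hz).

−66.1 dBm

Sensitivity = −174 + 10 log₁₀(B) + NF + SNR_min
= −174 + 86.17 + 9.24 + 12.5
= −66.09 dBm → −66.1 dBm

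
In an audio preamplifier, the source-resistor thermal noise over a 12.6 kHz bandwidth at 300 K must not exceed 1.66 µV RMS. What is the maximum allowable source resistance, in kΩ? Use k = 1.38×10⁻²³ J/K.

Johnson–Nyquist: V_n = √(4kTRB) ⇒ R = V_n² / (4kTB)
4kTB = 4 × 1.38×10⁻²³ × 300 × 1.26×10⁴ = 2.09×10⁻¹⁶
R = (1.66×10⁻⁶)² / 2.09×10⁻¹⁶ = 1.32×10⁴ Ω = 13.2 kΩ

13.2 kΩ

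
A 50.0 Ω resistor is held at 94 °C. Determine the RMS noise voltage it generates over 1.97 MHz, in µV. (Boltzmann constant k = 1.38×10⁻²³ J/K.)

1.41 µV

T = 94 °C + 273.15 = 367.15 K
V_n = √(4kTRB)
4kTRB = 4 × 1.38×10⁻²³ × 367.15 × 5.00×10¹ × 1.97×10⁶ = 2.00×10⁻¹² V²
V_n = √(2.00×10⁻¹²) = 1.41×10⁻⁶ V = 1.41 µV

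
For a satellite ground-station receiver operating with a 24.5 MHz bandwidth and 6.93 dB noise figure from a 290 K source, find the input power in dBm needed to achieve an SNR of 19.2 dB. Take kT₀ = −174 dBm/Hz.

−74.0 dBm

Sensitivity = −174 + 10 log₁₀(B) + NF + SNR_min
= −174 + 73.89 + 6.93 + 19.2
= −73.98 dBm → −74.0 dBm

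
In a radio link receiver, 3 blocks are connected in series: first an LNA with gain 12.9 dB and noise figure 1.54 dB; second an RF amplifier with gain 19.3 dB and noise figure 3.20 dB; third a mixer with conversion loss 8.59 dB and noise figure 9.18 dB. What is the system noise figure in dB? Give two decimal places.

Convert to linear (a loss of L dB is a gain of −L dB): F_i = 10^(NF_i/10), G_i = 10^(G_i,dB/10)
  Stage 1: F_1 = 10^(1.54/10) = 1.426, G_1 = 10^(12.9/10) = 19.50
  Stage 2: F_2 = 10^(3.20/10) = 2.089, G_2 = 10^(19.3/10) = 85.11
  Stage 3: F_3 = 10^(9.18/10) = 8.279, G_3 = 10^(−8.59/10) = 0.1384
Friis cascade:
  F = 1.426 + (2.089 − 1)/19.50 + (8.279 − 1)/1660 = 1.486
NF = 10 log₁₀(1.486) = 1.72 dB

1.72 dB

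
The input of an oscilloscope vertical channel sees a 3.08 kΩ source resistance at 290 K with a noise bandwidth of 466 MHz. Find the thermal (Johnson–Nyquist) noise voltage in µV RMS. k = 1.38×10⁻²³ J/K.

152 µV

V_n = √(4kTRB)
4kTRB = 4 × 1.38×10⁻²³ × 290 × 3.08×10³ × 4.66×10⁸ = 2.30×10⁻⁸ V²
V_n = √(2.30×10⁻⁸) = 1.52×10⁻⁴ V = 152 µV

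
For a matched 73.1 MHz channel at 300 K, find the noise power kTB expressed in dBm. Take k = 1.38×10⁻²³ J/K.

−95.2 dBm

P_n = kTB = 1.38×10⁻²³ × 300 × 7.31×10⁷ = 3.03×10⁻¹³ W
In dBm: 10 log₁₀(3.03×10⁻¹³ / 10⁻³) = −95.2 dBm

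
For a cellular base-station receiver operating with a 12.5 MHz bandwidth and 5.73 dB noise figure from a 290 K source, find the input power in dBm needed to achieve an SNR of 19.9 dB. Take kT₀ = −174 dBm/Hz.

−77.4 dBm

Sensitivity = −174 + 10 log₁₀(B) + NF + SNR_min
= −174 + 70.97 + 5.73 + 19.9
= −77.40 dBm → −77.4 dBm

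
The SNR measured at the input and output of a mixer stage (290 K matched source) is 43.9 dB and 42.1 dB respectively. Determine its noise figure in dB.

NF (dB) = SNR_in(dB) − SNR_out(dB) when the source is at T₀
NF = 43.9 − 42.1 = 1.8 dB

1.8 dB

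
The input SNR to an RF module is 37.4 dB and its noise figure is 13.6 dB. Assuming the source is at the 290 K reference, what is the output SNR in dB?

By definition F = SNR_in/SNR_out, so in dB: SNR_out = SNR_in − NF
SNR_out = 37.4 − 13.6 = 23.8 dB

23.8 dB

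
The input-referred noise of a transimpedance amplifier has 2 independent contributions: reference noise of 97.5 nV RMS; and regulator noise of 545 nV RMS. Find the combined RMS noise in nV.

Uncorrelated sources add in power (mean-square): V_tot = √(ΣV_i²)
V_tot = √[(9.75×10⁻⁸)² + (5.45×10⁻⁷)²] = 5.54×10⁻⁷ V = 554 nV

554 nV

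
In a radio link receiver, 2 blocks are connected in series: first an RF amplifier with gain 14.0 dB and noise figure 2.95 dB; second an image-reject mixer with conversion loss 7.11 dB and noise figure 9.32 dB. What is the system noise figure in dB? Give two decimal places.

Convert to linear (a loss of L dB is a gain of −L dB): F_i = 10^(NF_i/10), G_i = 10^(G_i,dB/10)
  Stage 1: F_1 = 10^(2.95/10) = 1.972, G_1 = 10^(14.0/10) = 25.12
  Stage 2: F_2 = 10^(9.32/10) = 8.551, G_2 = 10^(−7.11/10) = 0.1945
Friis cascade:
  F = 1.972 + (8.551 − 1)/25.12 = 2.273
NF = 10 log₁₀(2.273) = 3.57 dB

3.57 dB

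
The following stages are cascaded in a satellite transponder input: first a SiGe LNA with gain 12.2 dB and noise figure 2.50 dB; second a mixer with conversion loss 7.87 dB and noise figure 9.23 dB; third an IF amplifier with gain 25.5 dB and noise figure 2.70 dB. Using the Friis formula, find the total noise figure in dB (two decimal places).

4.05 dB

Convert to linear (a loss of L dB is a gain of −L dB): F_i = 10^(NF_i/10), G_i = 10^(G_i,dB/10)
  Stage 1: F_1 = 10^(2.50/10) = 1.778, G_1 = 10^(12.2/10) = 16.60
  Stage 2: F_2 = 10^(9.23/10) = 8.375, G_2 = 10^(−7.87/10) = 0.1633
  Stage 3: F_3 = 10^(2.70/10) = 1.862, G_3 = 10^(25.5/10) = 354.8
Friis cascade:
  F = 1.778 + (8.375 − 1)/16.60 + (1.862 − 1)/2.710 = 2.541
NF = 10 log₁₀(2.541) = 4.05 dB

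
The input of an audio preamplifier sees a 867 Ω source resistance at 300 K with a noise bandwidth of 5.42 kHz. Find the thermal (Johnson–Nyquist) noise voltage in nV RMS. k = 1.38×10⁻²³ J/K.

V_n = √(4kTRB)
4kTRB = 4 × 1.38×10⁻²³ × 300 × 8.67×10² × 5.42×10³ = 7.78×10⁻¹⁴ V²
V_n = √(7.78×10⁻¹⁴) = 2.79×10⁻⁷ V = 279 nV

279 nV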